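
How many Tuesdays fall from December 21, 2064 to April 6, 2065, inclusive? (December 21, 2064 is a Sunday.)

15

December 21, 2064 is a Sunday; the first Tuesday on or after it is December 23, 2064 (2 days later).
From December 23, 2064 to April 6, 2065: 8 + 31 + 28 + 31 + 6 = 104 days (rest of December, January, February, March, April).
104 ÷ 7 = 14 full weeks with remainder 6, so 14 more Tuesdays after the first → 15.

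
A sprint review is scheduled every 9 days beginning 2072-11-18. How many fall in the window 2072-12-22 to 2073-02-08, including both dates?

Occurrences land 9·i days after 2072-11-18 for i = 0, 1, 2, …
2072-12-22 is 34 days after the start; 34 ÷ 9 = 3 remainder 7; since the remainder is 7, round up to i = 4. First occurrence in the window: #5 on 2072-12-24 (4×9 = 36 days in).
2073-02-08 is 82 days after the start; 82 ÷ 9 = 9 remainder 1. Last occurrence in the window: #10 on 2073-02-07.
Occurrences #5 through #10: 6 in total.

6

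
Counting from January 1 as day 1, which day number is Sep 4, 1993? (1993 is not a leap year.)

Days in months before Sep: 31 + 28 + 31 + 30 + 31 + 30 + 31 + 31 = 243.
Plus 4 days into Sep → day 247.

247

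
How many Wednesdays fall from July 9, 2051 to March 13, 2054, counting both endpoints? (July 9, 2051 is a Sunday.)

140

July 9, 2051 is a Sunday; the first Wednesday on or after it is July 12, 2051 (3 days later).
From July 12, 2051 to March 13, 2054: 172 + 366 + 365 + 72 = 975 days (rest of 2051, 2052, 2053, to March 13, 2054 in 2054).
975 ÷ 7 = 139 full weeks with remainder 2, so 139 more Wednesdays after the first → 140.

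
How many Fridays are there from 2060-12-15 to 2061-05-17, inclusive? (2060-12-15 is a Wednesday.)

2060-12-15 is a Wednesday; the first Friday on or after it is 2060-12-17 (2 days later).
From 2060-12-17 to 2061-05-17: 14 + 31 + 28 + 31 + 30 + 17 = 151 days (rest of December, January, February, March, April, May).
151 ÷ 7 = 21 full weeks with remainder 4, so 21 more Fridays after the first → 22.

22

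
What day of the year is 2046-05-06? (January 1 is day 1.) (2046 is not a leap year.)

Days in months before May: 31 + 28 + 31 + 30 = 120.
Plus 6 days into May → day 126.

126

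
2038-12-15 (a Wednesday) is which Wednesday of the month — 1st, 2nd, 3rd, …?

3rd

Day 15 falls in week ⌈15/7⌉ of the month.
Days 1–7 hold the 1st Wednesday, 8–14 the 2nd, 15–21 the 3rd, 22–28 the 4th, 29–31 the 5th.
15 is in the range for the 3rd.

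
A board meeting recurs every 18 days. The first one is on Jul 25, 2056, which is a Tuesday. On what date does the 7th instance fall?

Nov 10, 2056

The 7th occurrence is 6 intervals after the first: 6 × 18 = 108 days after Jul 25, 2056.
Jul has 31 days — 6 days to the end of Jul leaves 102.
Aug has 31 days (71 left).
Sep has 30 days (41 left).
Oct has 31 days (10 left).
10 days into Nov → Nov 10, 2056.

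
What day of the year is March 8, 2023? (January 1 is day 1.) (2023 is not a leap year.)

Days in months before March: 31 + 28 = 59.
Plus 8 days into March → day 67.

67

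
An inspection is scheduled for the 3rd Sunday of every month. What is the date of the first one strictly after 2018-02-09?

February 2018 starts on a Thursday; its first Sunday is the 4th, so the 3rd Sunday is the 18th — 2018-02-18.
2018-02-18 is after 2018-02-09, so that is the next one.

2018-02-18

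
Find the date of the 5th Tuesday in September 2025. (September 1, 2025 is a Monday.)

September 2025 begins on a Monday, so the first Tuesday is September 2 (1 day later).
The 5th Tuesday is 4 weeks later: 2 + 28 = 30.

30 September 2025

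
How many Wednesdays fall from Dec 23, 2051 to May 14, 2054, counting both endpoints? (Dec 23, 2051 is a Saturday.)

Dec 23, 2051 is a Saturday; the first Wednesday on or after it is Dec 27, 2051 (4 days later).
From Dec 27, 2051 to May 14, 2054: 4 + 366 + 365 + 134 = 869 days (rest of 2051, 2052, 2053, to May 14, 2054 in 2054).
869 ÷ 7 = 124 full weeks with remainder 1, so 124 more Wednesdays after the first → 125.

125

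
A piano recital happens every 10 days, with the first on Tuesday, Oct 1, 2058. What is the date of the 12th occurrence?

Jan 19, 2059

The 12th occurrence is 11 intervals after the first: 11 × 10 = 110 days after Oct 1, 2058.
Oct has 31 days — 30 days to the end of Oct leaves 80.
Nov has 30 days (50 left).
Dec has 31 days (19 left).
19 days into Jan → Jan 19, 2059.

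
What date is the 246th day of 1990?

September 3, 1990

January has 31 days (246 − 31 = 215 remain).
February has 28 days (215 − 28 = 187 remain).
March has 31 days (187 − 31 = 156 remain).
April has 30 days (156 − 30 = 126 remain).
May has 31 days (126 − 31 = 95 remain).
June has 30 days (95 − 30 = 65 remain).
July has 31 days (65 − 31 = 34 remain).
August has 31 days (34 − 31 = 3 remain).
3 into September → September 3.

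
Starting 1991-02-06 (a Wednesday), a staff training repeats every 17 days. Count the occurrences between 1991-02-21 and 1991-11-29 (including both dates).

Occurrences land 17·i days after 1991-02-06 for i = 0, 1, 2, …
1991-02-21 is 15 days after the start; 15 ÷ 17 = 0 remainder 15; since the remainder is 15, round up to i = 1. First occurrence in the window: #2 on 1991-02-23 (1×17 = 17 days in).
1991-11-29 is 296 days after the start; 296 ÷ 17 = 17 remainder 7. Last occurrence in the window: #18 on 1991-11-22.
Occurrences #2 through #18: 17 in total.

17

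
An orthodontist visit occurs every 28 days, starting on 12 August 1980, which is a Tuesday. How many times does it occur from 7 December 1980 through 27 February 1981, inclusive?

Occurrences land 28·i days after 12 August 1980 for i = 0, 1, 2, …
7 December 1980 is 117 days after the start; 117 ÷ 28 = 4 remainder 5; since the remainder is 5, round up to i = 5. First occurrence in the window: #6 on 30 December 1980 (5×28 = 140 days in).
27 February 1981 is 199 days after the start; 199 ÷ 28 = 7 remainder 3. Last occurrence in the window: #8 on 24 February 1981.
Occurrences #6 through #8: 3 in total.

3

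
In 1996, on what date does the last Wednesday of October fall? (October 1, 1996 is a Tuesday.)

October 1996 begins on a Tuesday, so the first Wednesday is October 2 (1 day later).
October 1996 has 31 days. Adding weeks: 2, 9, 16, 23, 30 — the last one ≤ 31 is the 30th.

October 30, 1996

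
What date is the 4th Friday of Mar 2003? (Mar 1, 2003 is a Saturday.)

Mar 28, 2003

Mar 2003 begins on a Saturday, so the first Friday is Mar 7 (6 days later).
The 4th Friday is 3 weeks later: 7 + 21 = 28.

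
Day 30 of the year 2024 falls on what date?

2024-01-30

30 into January → January 30.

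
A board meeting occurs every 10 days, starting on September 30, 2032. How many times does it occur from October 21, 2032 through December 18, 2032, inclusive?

5

Occurrences land 10·i days after September 30, 2032 for i = 0, 1, 2, …
October 21, 2032 is 21 days after the start; 21 ÷ 10 = 2 remainder 1; since the remainder is 1, round up to i = 3. First occurrence in the window: #4 on October 30, 2032 (3×10 = 30 days in).
December 18, 2032 is 79 days after the start; 79 ÷ 10 = 7 remainder 9. Last occurrence in the window: #8 on December 9, 2032.
Occurrences #4 through #8: 5 in total.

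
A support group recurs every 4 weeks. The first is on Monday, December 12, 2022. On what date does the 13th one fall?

The 13th occurrence is 12 intervals after the first: 12 × 28 = 336 days after December 12, 2022.
December has 31 days — 19 days to the end of December leaves 317.
January has 31 days (286 left).
February has 28 days (258 left).
March has 31 days (227 left).
April has 30 days (197 left).
May has 31 days (166 left).
June has 30 days (136 left).
July has 31 days (105 left).
August has 31 days (74 left).
September has 30 days (44 left).
October has 31 days (13 left).
13 days into November → November 13, 2023.

November 13, 2023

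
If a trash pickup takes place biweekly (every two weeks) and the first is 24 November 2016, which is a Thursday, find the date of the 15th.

8 June 2017

The 15th occurrence is 14 intervals after the first: 14 × 14 = 196 days after 24 November 2016.
November has 30 days — 6 days to the end of November leaves 190.
December has 31 days (159 left).
January has 31 days (128 left).
February has 28 days (100 left).
March has 31 days (69 left).
April has 30 days (39 left).
May has 31 days (8 left).
8 days into June → 8 June 2017.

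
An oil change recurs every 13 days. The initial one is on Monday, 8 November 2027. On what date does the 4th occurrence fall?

The 4th occurrence is 3 intervals after the first: 3 × 13 = 39 days after 8 November 2027.
November has 30 days — 22 days to the end of November leaves 17.
17 days into December → 17 December 2027.

17 December 2027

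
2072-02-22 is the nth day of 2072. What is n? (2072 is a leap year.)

53

Days in months before February: 31 = 31.
Plus 22 days into February → day 53.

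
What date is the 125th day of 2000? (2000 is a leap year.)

Jan has 31 days (125 − 31 = 94 remain).
Feb has 29 days (94 − 29 = 65 remain).
Mar has 31 days (65 − 31 = 34 remain).
Apr has 30 days (34 − 30 = 4 remain).
4 into May → May 4.

May 4, 2000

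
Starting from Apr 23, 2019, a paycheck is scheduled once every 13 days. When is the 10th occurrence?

The 10th occurrence is 9 intervals after the first: 9 × 13 = 117 days after Apr 23, 2019.
Apr has 30 days — 7 days to the end of Apr leaves 110.
May has 31 days (79 left).
Jun has 30 days (49 left).
Jul has 31 days (18 left).
18 days into Aug → Aug 18, 2019.

Aug 18, 2019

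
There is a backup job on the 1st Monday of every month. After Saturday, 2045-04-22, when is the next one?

April 2045 starts on a Saturday, so its 1st Monday is 2045-04-03 (2 days in).
That is not after 2045-04-22, so look at May 2045.
May 2045 starts on a Monday, so its 1st Monday is 2045-05-01.

2045-05-01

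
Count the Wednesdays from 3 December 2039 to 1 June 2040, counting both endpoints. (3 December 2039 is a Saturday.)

3 December 2039 is a Saturday; the first Wednesday on or after it is 7 December 2039 (4 days later).
From 7 December 2039 to 1 June 2040: 24 + 31 + 29 + 31 + 30 + 31 + 1 = 177 days (rest of December, January, February, March, April, May, June).
177 ÷ 7 = 25 full weeks with remainder 2, so 25 more Wednesdays after the first → 26.

26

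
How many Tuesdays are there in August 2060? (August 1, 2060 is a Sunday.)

5

August 1, 2060 is a Sunday; the first Tuesday on or after it is August 3, 2060 (2 days later).
From August 3, 2060 to August 31, 2060 is 31 − 3 = 28 days.
28 ÷ 7 = 4 full weeks with remainder 0, so 4 more Tuesdays after the first → 5.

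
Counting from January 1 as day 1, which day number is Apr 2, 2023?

92

Days in months before Apr: 31 + 28 + 31 = 90.
Plus 2 days into Apr → day 92.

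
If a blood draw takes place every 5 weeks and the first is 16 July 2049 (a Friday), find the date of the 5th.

The 5th occurrence is 4 intervals after the first: 4 × 35 = 140 days after 16 July 2049.
July has 31 days — 15 days to the end of July leaves 125.
August has 31 days (94 left).
September has 30 days (64 left).
October has 31 days (33 left).
November has 30 days (3 left).
3 days into December → 3 December 2049.

3 December 2049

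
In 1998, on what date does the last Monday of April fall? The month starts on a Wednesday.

April 1998 begins on a Wednesday, so the first Monday is April 6 (5 days later).
April 1998 has 30 days. Adding weeks: 6, 13, 20, 27 — the last one ≤ 30 is the 27th.

1998-04-27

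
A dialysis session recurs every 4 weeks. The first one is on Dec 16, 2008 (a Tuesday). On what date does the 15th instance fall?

Jan 12, 2010

The 15th occurrence is 14 intervals after the first: 14 × 28 = 392 days after Dec 16, 2008.
Dec has 31 days — 15 days to the end of Dec leaves 377.
Jan has 31 days (346 left).
Feb has 28 days (318 left).
Mar has 31 days (287 left).
Apr has 30 days (257 left).
May has 31 days (226 left).
Jun has 30 days (196 left).
Jul has 31 days (165 left).
Aug has 31 days (134 left).
Sep has 30 days (104 left).
Oct has 31 days (73 left).
Nov has 30 days (43 left).
Dec has 31 days (12 left).
12 days into Jan → Jan 12, 2010.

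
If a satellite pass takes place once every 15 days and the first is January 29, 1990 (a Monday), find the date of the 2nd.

The 2nd occurrence is 1 interval after the first: 1 × 15 = 15 days after January 29, 1990.
January has 31 days — 2 days to the end of January leaves 13.
13 days into February → February 13, 1990.

February 13, 1990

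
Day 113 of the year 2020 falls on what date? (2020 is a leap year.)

January has 31 days (113 − 31 = 82 remain).
February has 29 days (82 − 29 = 53 remain).
March has 31 days (53 − 31 = 22 remain).
22 into April → April 22.

22 April 2020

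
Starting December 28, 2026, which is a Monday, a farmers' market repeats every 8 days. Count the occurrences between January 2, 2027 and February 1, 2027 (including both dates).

4

Occurrences land 8·i days after December 28, 2026 for i = 0, 1, 2, …
January 2, 2027 is 5 days after the start; 5 ÷ 8 = 0 remainder 5; since the remainder is 5, round up to i = 1. First occurrence in the window: #2 on January 5, 2027 (1×8 = 8 days in).
February 1, 2027 is 35 days after the start; 35 ÷ 8 = 4 remainder 3. Last occurrence in the window: #5 on January 29, 2027.
Occurrences #2 through #5: 4 in total.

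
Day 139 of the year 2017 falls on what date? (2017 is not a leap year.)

May 19, 2017

Jan has 31 days (139 − 31 = 108 remain).
Feb has 28 days (108 − 28 = 80 remain).
Mar has 31 days (80 − 31 = 49 remain).
Apr has 30 days (49 − 30 = 19 remain).
19 into May → May 19.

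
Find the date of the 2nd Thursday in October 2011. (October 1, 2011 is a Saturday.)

October 13, 2011

October 2011 begins on a Saturday, so the first Thursday is October 6 (5 days later).
The 2nd Thursday is 1 weeks later: 6 + 7 = 13.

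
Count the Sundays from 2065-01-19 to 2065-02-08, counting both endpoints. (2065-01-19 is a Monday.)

2065-01-19 is a Monday; the first Sunday on or after it is 2065-01-25 (6 days later).
From 2065-01-25 to 2065-02-08: 6 + 8 = 14 days (rest of January, February).
14 ÷ 7 = 2 full weeks with remainder 0, so 2 more Sundays after the first → 3.

3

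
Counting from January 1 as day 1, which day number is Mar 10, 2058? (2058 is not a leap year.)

69

Days in months before Mar: 31 + 28 = 59.
Plus 10 days into Mar → day 69.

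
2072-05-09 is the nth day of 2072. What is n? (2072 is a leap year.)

Days in months before May: 31 + 29 + 31 + 30 = 121.
Plus 9 days into May → day 130.

130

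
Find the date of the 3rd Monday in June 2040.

June 2040 begins on a Friday, so the first Monday is June 4 (3 days later).
The 3rd Monday is 2 weeks later: 4 + 14 = 18.

2040-06-18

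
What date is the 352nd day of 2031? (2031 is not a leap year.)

December 18, 2031

January has 31 days (352 − 31 = 321 remain).
February has 28 days (321 − 28 = 293 remain).
March has 31 days (293 − 31 = 262 remain).
April has 30 days (262 − 30 = 232 remain).
May has 31 days (232 − 31 = 201 remain).
June has 30 days (201 − 30 = 171 remain).
July has 31 days (171 − 31 = 140 remain).
August has 31 days (140 − 31 = 109 remain).
September has 30 days (109 − 30 = 79 remain).
October has 31 days (79 − 31 = 48 remain).
November has 30 days (48 − 30 = 18 remain).
18 into December → December 18.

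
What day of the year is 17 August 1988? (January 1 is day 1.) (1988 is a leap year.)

230

Days in months before August: 31 + 29 + 31 + 30 + 31 + 30 + 31 = 213.
Plus 17 days into August → day 230.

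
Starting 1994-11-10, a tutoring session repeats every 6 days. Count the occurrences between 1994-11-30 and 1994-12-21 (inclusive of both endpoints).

3

Occurrences land 6·i days after 1994-11-10 for i = 0, 1, 2, …
1994-11-30 is 20 days after the start; 20 ÷ 6 = 3 remainder 2; since the remainder is 2, round up to i = 4. First occurrence in the window: #5 on 1994-12-04 (4×6 = 24 days in).
1994-12-21 is 41 days after the start; 41 ÷ 6 = 6 remainder 5. Last occurrence in the window: #7 on 1994-12-16.
Occurrences #5 through #7: 3 in total.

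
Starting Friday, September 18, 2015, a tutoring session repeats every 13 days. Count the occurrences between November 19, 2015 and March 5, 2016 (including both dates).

Occurrences land 13·i days after September 18, 2015 for i = 0, 1, 2, …
November 19, 2015 is 62 days after the start; 62 ÷ 13 = 4 remainder 10; since the remainder is 10, round up to i = 5. First occurrence in the window: #6 on November 22, 2015 (5×13 = 65 days in).
March 5, 2016 is 169 days after the start; 169 ÷ 13 = 13 remainder 0. Last occurrence in the window: #14 on March 5, 2016.
Occurrences #6 through #14: 9 in total.

9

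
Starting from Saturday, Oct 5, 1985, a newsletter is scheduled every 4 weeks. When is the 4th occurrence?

The 4th occurrence is 3 intervals after the first: 3 × 28 = 84 days after Oct 5, 1985.
Oct has 31 days — 26 days to the end of Oct leaves 58.
Nov has 30 days (28 left).
28 days into Dec → Dec 28, 1985.

Dec 28, 1985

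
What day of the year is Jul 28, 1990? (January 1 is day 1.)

Days in months before Jul: 31 + 28 + 31 + 30 + 31 + 30 = 181.
Plus 28 days into Jul → day 209.

209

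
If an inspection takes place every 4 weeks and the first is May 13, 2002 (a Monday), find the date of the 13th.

Apr 14, 2003

The 13th occurrence is 12 intervals after the first: 12 × 28 = 336 days after May 13, 2002.
May has 31 days — 18 days to the end of May leaves 318.
Jun has 30 days (288 left).
Jul has 31 days (257 left).
Aug has 31 days (226 left).
Sep has 30 days (196 left).
Oct has 31 days (165 left).
Nov has 30 days (135 left).
Dec has 31 days (104 left).
Jan has 31 days (73 left).
Feb has 28 days (45 left).
Mar has 31 days (14 left).
14 days into Apr → Apr 14, 2003.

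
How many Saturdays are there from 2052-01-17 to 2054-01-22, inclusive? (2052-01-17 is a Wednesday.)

2052-01-17 is a Wednesday; the first Saturday on or after it is 2052-01-20 (3 days later).
From 2052-01-20 to 2054-01-22: 346 + 365 + 22 = 733 days (rest of 2052, 2053, to 2054-01-22 in 2054).
733 ÷ 7 = 104 full weeks with remainder 5, so 104 more Saturdays after the first → 105.

105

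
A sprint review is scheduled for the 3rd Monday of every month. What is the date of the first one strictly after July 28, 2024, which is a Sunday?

August 19, 2024

July 2024 starts on a Monday; its first Monday is the 1st, so the 3rd Monday is the 15th — July 15, 2024.
That is not after July 28, 2024, so look at August 2024.
August 2024 starts on a Thursday; its first Monday is the 5th, so the 3rd Monday is the 19th — August 19, 2024.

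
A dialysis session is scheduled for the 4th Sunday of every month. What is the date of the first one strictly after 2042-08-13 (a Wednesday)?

August 2042 starts on a Friday; its first Sunday is the 3rd, so the 4th Sunday is the 24th — 2042-08-24.
2042-08-24 is after 2042-08-13, so that is the next one.

2042-08-24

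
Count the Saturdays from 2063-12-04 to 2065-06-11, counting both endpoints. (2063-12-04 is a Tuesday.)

2063-12-04 is a Tuesday; the first Saturday on or after it is 2063-12-08 (4 days later).
From 2063-12-08 to 2065-06-11: 23 + 366 + 162 = 551 days (rest of 2063, 2064, to 2065-06-11 in 2065).
551 ÷ 7 = 78 full weeks with remainder 5, so 78 more Saturdays after the first → 79.

79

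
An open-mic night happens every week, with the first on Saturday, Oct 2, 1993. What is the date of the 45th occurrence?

The 45th occurrence is 44 intervals after the first: 44 × 7 = 308 days after Oct 2, 1993.
Oct has 31 days — 29 days to the end of Oct leaves 279.
Nov has 30 days (249 left).
Dec has 31 days (218 left).
Jan has 31 days (187 left).
Feb has 28 days (159 left).
Mar has 31 days (128 left).
Apr has 30 days (98 left).
May has 31 days (67 left).
Jun has 30 days (37 left).
Jul has 31 days (6 left).
6 days into Aug → Aug 6, 1994.

Aug 6, 1994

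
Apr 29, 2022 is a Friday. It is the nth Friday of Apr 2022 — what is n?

Day 29 falls in week ⌈29/7⌉ of the month.
Days 1–7 hold the 1st Friday, 8–14 the 2nd, 15–21 the 3rd, 22–28 the 4th, 29–31 the 5th.
29 is in the range for the 5th.

5th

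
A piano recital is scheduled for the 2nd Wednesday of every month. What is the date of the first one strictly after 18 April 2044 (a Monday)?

11 May 2044

April 2044 starts on a Friday; its first Wednesday is the 6th, so the 2nd Wednesday is the 13th — 13 April 2044.
That is not after 18 April 2044, so look at May 2044.
May 2044 starts on a Sunday; its first Wednesday is the 4th, so the 2nd Wednesday is the 11th — 11 May 2044.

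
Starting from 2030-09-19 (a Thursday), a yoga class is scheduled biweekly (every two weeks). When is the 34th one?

The 34th occurrence is 33 intervals after the first: 33 × 14 = 462 days after 2030-09-19.
September has 30 days — 11 days to the end of September leaves 451.
From end of September to end of 2030 is 92 days (359 left).
January has 31 days (328 left).
February has 28 days (300 left).
March has 31 days (269 left).
April has 30 days (239 left).
May has 31 days (208 left).
June has 30 days (178 left).
July has 31 days (147 left).
August has 31 days (116 left).
September has 30 days (86 left).
October has 31 days (55 left).
November has 30 days (25 left).
25 days into December → 2031-12-25.

2031-12-25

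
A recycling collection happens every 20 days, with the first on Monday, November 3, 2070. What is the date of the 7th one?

The 7th occurrence is 6 intervals after the first: 6 × 20 = 120 days after November 3, 2070.
November has 30 days — 27 days to the end of November leaves 93.
December has 31 days (62 left).
January has 31 days (31 left).
February has 28 days (3 left).
3 days into March → March 3, 2071.

March 3, 2071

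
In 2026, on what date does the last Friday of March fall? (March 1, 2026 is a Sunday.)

2026-03-27

March 2026 begins on a Sunday, so the first Friday is March 6 (5 days later).
March 2026 has 31 days. Adding weeks: 6, 13, 20, 27 — the last one ≤ 31 is the 27th.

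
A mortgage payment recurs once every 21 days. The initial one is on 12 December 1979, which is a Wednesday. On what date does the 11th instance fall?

The 11th occurrence is 10 intervals after the first: 10 × 21 = 210 days after 12 December 1979.
December has 31 days — 19 days to the end of December leaves 191.
January has 31 days (160 left).
February has 29 days (131 left).
March has 31 days (100 left).
April has 30 days (70 left).
May has 31 days (39 left).
June has 30 days (9 left).
9 days into July → 9 July 1980.

9 July 1980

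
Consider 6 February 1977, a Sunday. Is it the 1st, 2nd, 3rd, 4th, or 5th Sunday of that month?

1st

Day 6 falls in week ⌈6/7⌉ of the month.
Days 1–7 hold the 1st Sunday, 8–14 the 2nd, 15–21 the 3rd, 22–28 the 4th, 29–31 the 5th.
6 is in the range for the 1st.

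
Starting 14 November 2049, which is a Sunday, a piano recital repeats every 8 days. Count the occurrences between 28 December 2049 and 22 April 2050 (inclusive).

Occurrences land 8·i days after 14 November 2049 for i = 0, 1, 2, …
28 December 2049 is 44 days after the start; 44 ÷ 8 = 5 remainder 4; since the remainder is 4, round up to i = 6. First occurrence in the window: #7 on 1 January 2050 (6×8 = 48 days in).
22 April 2050 is 159 days after the start; 159 ÷ 8 = 19 remainder 7. Last occurrence in the window: #20 on 15 April 2050.
Occurrences #7 through #20: 14 in total.

14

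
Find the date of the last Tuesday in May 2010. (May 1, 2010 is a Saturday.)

May 25, 2010

May 2010 begins on a Saturday, so the first Tuesday is May 4 (3 days later).
May 2010 has 31 days. Adding weeks: 4, 11, 18, 25 — the last one ≤ 31 is the 25th.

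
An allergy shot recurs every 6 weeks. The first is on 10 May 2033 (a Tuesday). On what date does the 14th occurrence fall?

The 14th occurrence is 13 intervals after the first: 13 × 42 = 546 days after 10 May 2033.
May has 31 days — 21 days to the end of May leaves 525.
From end of May to end of 2033 is 214 days (311 left).
January has 31 days (280 left).
February has 28 days (252 left).
March has 31 days (221 left).
April has 30 days (191 left).
May has 31 days (160 left).
June has 30 days (130 left).
July has 31 days (99 left).
August has 31 days (68 left).
September has 30 days (38 left).
October has 31 days (7 left).
7 days into November → 7 November 2034.

7 November 2034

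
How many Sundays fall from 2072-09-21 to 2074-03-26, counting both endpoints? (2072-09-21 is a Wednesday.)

2072-09-21 is a Wednesday; the first Sunday on or after it is 2072-09-25 (4 days later).
From 2072-09-25 to 2074-03-26: 97 + 365 + 85 = 547 days (rest of 2072, 2073, to 2074-03-26 in 2074).
547 ÷ 7 = 78 full weeks with remainder 1, so 78 more Sundays after the first → 79.

79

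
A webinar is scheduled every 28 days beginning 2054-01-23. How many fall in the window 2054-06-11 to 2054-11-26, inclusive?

Occurrences land 28·i days after 2054-01-23 for i = 0, 1, 2, …
2054-06-11 is 139 days after the start; 139 ÷ 28 = 4 remainder 27; since the remainder is 27, round up to i = 5. First occurrence in the window: #6 on 2054-06-12 (5×28 = 140 days in).
2054-11-26 is 307 days after the start; 307 ÷ 28 = 10 remainder 27. Last occurrence in the window: #11 on 2054-10-30.
Occurrences #6 through #11: 6 in total.

6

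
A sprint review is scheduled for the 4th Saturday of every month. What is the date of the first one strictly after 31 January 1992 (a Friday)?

22 February 1992

January 1992 starts on a Wednesday; its first Saturday is the 4th, so the 4th Saturday is the 25th — 25 January 1992.
That is not after 31 January 1992, so look at February 1992.
February 1992 starts on a Saturday; its first Saturday is the 1st, so the 4th Saturday is the 22nd — 22 February 1992.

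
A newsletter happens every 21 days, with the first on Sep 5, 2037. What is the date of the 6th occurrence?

The 6th occurrence is 5 intervals after the first: 5 × 21 = 105 days after Sep 5, 2037.
Sep has 30 days — 25 days to the end of Sep leaves 80.
Oct has 31 days (49 left).
Nov has 30 days (19 left).
19 days into Dec → Dec 19, 2037.

Dec 19, 2037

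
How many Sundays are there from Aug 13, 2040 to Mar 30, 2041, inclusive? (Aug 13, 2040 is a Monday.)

Aug 13, 2040 is a Monday; the first Sunday on or after it is Aug 19, 2040 (6 days later).
From Aug 19, 2040 to Mar 30, 2041: 12 + 30 + 31 + 30 + 31 + 31 + 28 + 30 = 223 days (rest of Aug, Sep, Oct, Nov, Dec, Jan, Feb, Mar).
223 ÷ 7 = 31 full weeks with remainder 6, so 31 more Sundays after the first → 32.

32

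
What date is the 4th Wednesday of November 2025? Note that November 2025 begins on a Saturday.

November 2025 begins on a Saturday, so the first Wednesday is November 5 (4 days later).
The 4th Wednesday is 3 weeks later: 5 + 21 = 26.

2025-11-26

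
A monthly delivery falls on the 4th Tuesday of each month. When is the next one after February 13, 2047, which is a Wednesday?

February 26, 2047

February 2047 starts on a Friday; its first Tuesday is the 5th, so the 4th Tuesday is the 26th — February 26, 2047.
February 26, 2047 is after February 13, 2047, so that is the next one.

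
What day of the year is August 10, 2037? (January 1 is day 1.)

222

Days in months before August: 31 + 28 + 31 + 30 + 31 + 30 + 31 = 212.
Plus 10 days into August → day 222.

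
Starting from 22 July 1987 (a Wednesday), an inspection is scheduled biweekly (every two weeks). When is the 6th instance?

The 6th occurrence is 5 intervals after the first: 5 × 14 = 70 days after 22 July 1987.
July has 31 days — 9 days to the end of July leaves 61.
August has 31 days (30 left).
30 days into September → 30 September 1987.

30 September 1987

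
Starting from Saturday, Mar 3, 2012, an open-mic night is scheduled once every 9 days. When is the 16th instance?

The 16th occurrence is 15 intervals after the first: 15 × 9 = 135 days after Mar 3, 2012.
Mar has 31 days — 28 days to the end of Mar leaves 107.
Apr has 30 days (77 left).
May has 31 days (46 left).
Jun has 30 days (16 left).
16 days into Jul → Jul 16, 2012.

Jul 16, 2012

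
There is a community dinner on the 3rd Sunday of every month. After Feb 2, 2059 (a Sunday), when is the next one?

Feb 16, 2059

Feb 2059 starts on a Saturday; its first Sunday is the 2nd, so the 3rd Sunday is the 16th — Feb 16, 2059.
Feb 16, 2059 is after Feb 2, 2059, so that is the next one.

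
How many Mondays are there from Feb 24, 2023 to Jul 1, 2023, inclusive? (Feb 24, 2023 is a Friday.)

18

Feb 24, 2023 is a Friday; the first Monday on or after it is Feb 27, 2023 (3 days later).
From Feb 27, 2023 to Jul 1, 2023: 1 + 31 + 30 + 31 + 30 + 1 = 124 days (rest of Feb, Mar, Apr, May, Jun, Jul).
124 ÷ 7 = 17 full weeks with remainder 5, so 17 more Mondays after the first → 18.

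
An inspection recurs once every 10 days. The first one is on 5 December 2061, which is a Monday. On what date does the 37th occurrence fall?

30 November 2062

The 37th occurrence is 36 intervals after the first: 36 × 10 = 360 days after 5 December 2061.
December has 31 days — 26 days to the end of December leaves 334.
January has 31 days (303 left).
February has 28 days (275 left).
March has 31 days (244 left).
April has 30 days (214 left).
May has 31 days (183 left).
June has 30 days (153 left).
July has 31 days (122 left).
August has 31 days (91 left).
September has 30 days (61 left).
October has 31 days (30 left).
30 days into November → 30 November 2062.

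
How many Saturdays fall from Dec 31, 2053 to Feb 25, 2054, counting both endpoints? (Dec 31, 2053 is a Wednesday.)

8

Dec 31, 2053 is a Wednesday; the first Saturday on or after it is Jan 3, 2054 (3 days later).
From Jan 3, 2054 to Feb 25, 2054: 28 + 25 = 53 days (rest of Jan, Feb).
53 ÷ 7 = 7 full weeks with remainder 4, so 7 more Saturdays after the first → 8.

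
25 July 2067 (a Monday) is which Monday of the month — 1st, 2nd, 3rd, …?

Day 25 falls in week ⌈25/7⌉ of the month.
Days 1–7 hold the 1st Monday, 8–14 the 2nd, 15–21 the 3rd, 22–28 the 4th, 29–31 the 5th.
25 is in the range for the 4th.

4th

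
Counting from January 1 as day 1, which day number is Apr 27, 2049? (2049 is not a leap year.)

Days in months before Apr: 31 + 28 + 31 = 90.
Plus 27 days into Apr → day 117.

117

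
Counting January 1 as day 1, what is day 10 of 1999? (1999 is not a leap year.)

10 into January → January 10.

10 January 1999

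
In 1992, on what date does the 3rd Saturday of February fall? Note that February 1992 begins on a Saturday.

February 15, 1992

February 1992 begins on a Saturday, so the first Saturday is February 1.
The 3rd Saturday is 2 weeks later: 1 + 14 = 15.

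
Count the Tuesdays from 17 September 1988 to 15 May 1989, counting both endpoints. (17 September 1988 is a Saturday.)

17 September 1988 is a Saturday; the first Tuesday on or after it is 20 September 1988 (3 days later).
From 20 September 1988 to 15 May 1989: 10 + 31 + 30 + 31 + 31 + 28 + 31 + 30 + 15 = 237 days (rest of September, October, November, December, January, February, March, April, May).
237 ÷ 7 = 33 full weeks with remainder 6, so 33 more Tuesdays after the first → 34.

34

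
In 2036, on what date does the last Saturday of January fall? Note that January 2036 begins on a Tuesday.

January 26, 2036

January 2036 begins on a Tuesday, so the first Saturday is January 5 (4 days later).
January 2036 has 31 days. Adding weeks: 5, 12, 19, 26 — the last one ≤ 31 is the 26th.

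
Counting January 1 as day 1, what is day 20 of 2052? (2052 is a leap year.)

20 into Jan → Jan 20.

Jan 20, 2052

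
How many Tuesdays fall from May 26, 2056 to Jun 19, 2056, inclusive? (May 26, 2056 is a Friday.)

3

May 26, 2056 is a Friday; the first Tuesday on or after it is May 30, 2056 (4 days later).
From May 30, 2056 to Jun 19, 2056: 1 + 19 = 20 days (rest of May, Jun).
20 ÷ 7 = 2 full weeks with remainder 6, so 2 more Tuesdays after the first → 3.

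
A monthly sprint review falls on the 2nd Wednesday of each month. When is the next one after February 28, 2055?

March 10, 2055

February 2055 starts on a Monday; its first Wednesday is the 3rd, so the 2nd Wednesday is the 10th — February 10, 2055.
That is not after February 28, 2055, so look at March 2055.
March 2055 starts on a Monday; its first Wednesday is the 3rd, so the 2nd Wednesday is the 10th — March 10, 2055.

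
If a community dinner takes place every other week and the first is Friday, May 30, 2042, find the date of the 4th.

July 11, 2042

The 4th occurrence is 3 intervals after the first: 3 × 14 = 42 days after May 30, 2042.
May has 31 days — 1 day to the end of May leaves 41.
June has 30 days (11 left).
11 days into July → July 11, 2042.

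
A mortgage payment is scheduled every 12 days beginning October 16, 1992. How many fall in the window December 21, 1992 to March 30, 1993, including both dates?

8

Occurrences land 12·i days after October 16, 1992 for i = 0, 1, 2, …
December 21, 1992 is 66 days after the start; 66 ÷ 12 = 5 remainder 6; since the remainder is 6, round up to i = 6. First occurrence in the window: #7 on December 27, 1992 (6×12 = 72 days in).
March 30, 1993 is 165 days after the start; 165 ÷ 12 = 13 remainder 9. Last occurrence in the window: #14 on March 21, 1993.
Occurrences #7 through #14: 8 in total.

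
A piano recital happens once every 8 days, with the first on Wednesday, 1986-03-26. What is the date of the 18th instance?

1986-08-09

The 18th occurrence is 17 intervals after the first: 17 × 8 = 136 days after 1986-03-26.
March has 31 days — 5 days to the end of March leaves 131.
April has 30 days (101 left).
May has 31 days (70 left).
June has 30 days (40 left).
July has 31 days (9 left).
9 days into August → 1986-08-09.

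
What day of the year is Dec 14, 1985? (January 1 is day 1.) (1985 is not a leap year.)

Days in months before Dec: 31 + 28 + 31 + 30 + 31 + 30 + 31 + 31 + 30 + 31 + 30 = 334.
Plus 14 days into Dec → day 348.

348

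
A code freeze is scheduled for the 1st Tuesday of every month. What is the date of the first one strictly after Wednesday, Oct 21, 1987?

Oct 1987 starts on a Thursday, so its 1st Tuesday is Oct 6, 1987 (5 days in).
That is not after Oct 21, 1987, so look at Nov 1987.
Nov 1987 starts on a Sunday, so its 1st Tuesday is Nov 3, 1987 (2 days in).

Nov 3, 1987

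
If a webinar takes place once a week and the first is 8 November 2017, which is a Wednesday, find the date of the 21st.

The 21st occurrence is 20 intervals after the first: 20 × 7 = 140 days after 8 November 2017.
November has 30 days — 22 days to the end of November leaves 118.
December has 31 days (87 left).
January has 31 days (56 left).
February has 28 days (28 left).
28 days into March → 28 March 2018.

28 March 2018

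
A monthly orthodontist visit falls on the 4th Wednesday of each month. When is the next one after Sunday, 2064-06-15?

June 2064 starts on a Sunday; its first Wednesday is the 4th, so the 4th Wednesday is the 25th — 2064-06-25.
2064-06-25 is after 2064-06-15, so that is the next one.

2064-06-25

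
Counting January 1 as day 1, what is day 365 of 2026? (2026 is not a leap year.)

January has 31 days (365 − 31 = 334 remain).
February has 28 days (334 − 28 = 306 remain).
March has 31 days (306 − 31 = 275 remain).
April has 30 days (275 − 30 = 245 remain).
May has 31 days (245 − 31 = 214 remain).
June has 30 days (214 − 30 = 184 remain).
July has 31 days (184 − 31 = 153 remain).
August has 31 days (153 − 31 = 122 remain).
September has 30 days (122 − 30 = 92 remain).
October has 31 days (92 − 31 = 61 remain).
November has 30 days (61 − 30 = 31 remain).
31 into December → December 31.

2026-12-31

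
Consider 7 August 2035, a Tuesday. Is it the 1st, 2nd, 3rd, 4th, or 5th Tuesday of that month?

1st

Day 7 falls in week ⌈7/7⌉ of the month.
Days 1–7 hold the 1st Tuesday, 8–14 the 2nd, 15–21 the 3rd, 22–28 the 4th, 29–31 the 5th.
7 is in the range for the 1st.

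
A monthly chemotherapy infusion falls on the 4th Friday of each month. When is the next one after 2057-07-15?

2057-07-27

July 2057 starts on a Sunday; its first Friday is the 6th, so the 4th Friday is the 27th — 2057-07-27.
2057-07-27 is after 2057-07-15, so that is the next one.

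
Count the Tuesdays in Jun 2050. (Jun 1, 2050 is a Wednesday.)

Jun 1, 2050 is a Wednesday; the first Tuesday on or after it is Jun 7, 2050 (6 days later).
From Jun 7, 2050 to Jun 30, 2050 is 30 − 7 = 23 days.
23 ÷ 7 = 3 full weeks with remainder 2, so 3 more Tuesdays after the first → 4.

4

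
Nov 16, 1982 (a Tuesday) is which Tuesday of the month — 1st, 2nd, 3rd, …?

3rd

Day 16 falls in week ⌈16/7⌉ of the month.
Days 1–7 hold the 1st Tuesday, 8–14 the 2nd, 15–21 the 3rd, 22–28 the 4th, 29–31 the 5th.
16 is in the range for the 3rd.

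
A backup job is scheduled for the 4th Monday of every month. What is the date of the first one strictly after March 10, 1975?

March 24, 1975

March 1975 starts on a Saturday; its first Monday is the 3rd, so the 4th Monday is the 24th — March 24, 1975.
March 24, 1975 is after March 10, 1975, so that is the next one.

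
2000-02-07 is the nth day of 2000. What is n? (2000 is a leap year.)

38

Days in months before February: 31 = 31.
Plus 7 days into February → day 38.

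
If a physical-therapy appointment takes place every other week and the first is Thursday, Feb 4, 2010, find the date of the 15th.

Aug 19, 2010

The 15th occurrence is 14 intervals after the first: 14 × 14 = 196 days after Feb 4, 2010.
Feb has 28 days — 24 days to the end of Feb leaves 172.
Mar has 31 days (141 left).
Apr has 30 days (111 left).
May has 31 days (80 left).
Jun has 30 days (50 left).
Jul has 31 days (19 left).
19 days into Aug → Aug 19, 2010.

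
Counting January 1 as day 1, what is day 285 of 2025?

January has 31 days (285 − 31 = 254 remain).
February has 28 days (254 − 28 = 226 remain).
March has 31 days (226 − 31 = 195 remain).
April has 30 days (195 − 30 = 165 remain).
May has 31 days (165 − 31 = 134 remain).
June has 30 days (134 − 30 = 104 remain).
July has 31 days (104 − 31 = 73 remain).
August has 31 days (73 − 31 = 42 remain).
September has 30 days (42 − 30 = 12 remain).
12 into October → October 12.

12 October 2025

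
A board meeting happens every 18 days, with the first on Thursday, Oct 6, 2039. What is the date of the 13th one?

May 9, 2040

The 13th occurrence is 12 intervals after the first: 12 × 18 = 216 days after Oct 6, 2039.
Oct has 31 days — 25 days to the end of Oct leaves 191.
Nov has 30 days (161 left).
Dec has 31 days (130 left).
Jan has 31 days (99 left).
Feb has 29 days (70 left).
Mar has 31 days (39 left).
Apr has 30 days (9 left).
9 days into May → May 9, 2040.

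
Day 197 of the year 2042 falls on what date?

Jan has 31 days (197 − 31 = 166 remain).
Feb has 28 days (166 − 28 = 138 remain).
Mar has 31 days (138 − 31 = 107 remain).
Apr has 30 days (107 − 30 = 77 remain).
May has 31 days (77 − 31 = 46 remain).
Jun has 30 days (46 − 30 = 16 remain).
16 into Jul → Jul 16.

Jul 16, 2042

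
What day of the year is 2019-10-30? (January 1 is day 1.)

303

Days in months before October: 31 + 28 + 31 + 30 + 31 + 30 + 31 + 31 + 30 = 273.
Plus 30 days into October → day 303.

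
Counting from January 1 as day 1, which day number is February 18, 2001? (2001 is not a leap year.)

49

Days in months before February: 31 = 31.
Plus 18 days into February → day 49.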